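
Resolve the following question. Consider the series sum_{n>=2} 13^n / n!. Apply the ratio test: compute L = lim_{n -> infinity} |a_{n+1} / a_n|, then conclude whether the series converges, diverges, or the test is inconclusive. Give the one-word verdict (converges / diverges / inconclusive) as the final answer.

Let a_n denote the general term. Form the ratio a_{n+1}/a_n and simplify:
a_{n+1}/a_n = 13/(n + 1)
Take the limit as n -> infinity: L = 0.
Since L = 0 < 1, the ratio test implies the series converges.

converges


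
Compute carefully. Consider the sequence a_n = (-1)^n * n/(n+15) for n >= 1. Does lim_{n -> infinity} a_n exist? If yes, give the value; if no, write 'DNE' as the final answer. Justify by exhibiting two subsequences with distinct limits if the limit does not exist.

Examine the behaviour of a_n along subsequences.
a_{2k} = 2k/(2k+15) -> 1. a_{2k+1} = -(2k+1)/(2k+16) -> -1.
Since these two subsequential limits are 1 and -1, distinct, the full sequence cannot converge (a convergent sequence has all subsequences tending to the same limit). So lim a_n does not exist.

DNE


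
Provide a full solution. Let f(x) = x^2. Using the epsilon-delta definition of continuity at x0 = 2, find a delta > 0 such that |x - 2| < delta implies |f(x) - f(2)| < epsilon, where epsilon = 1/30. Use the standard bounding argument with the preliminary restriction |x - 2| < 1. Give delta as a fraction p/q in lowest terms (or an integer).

Factor: |x^2 - (2)^2| = |x - 2| * |x + 2|.
Impose |x - 2| < 1 first. Then |x + 2| = |(x - 2) + 2*(2)| <= |x - 2| + 2*|2| < 1 + 4 = 5.
So |x^2 - (2)^2| < delta * 5.
We need delta * 5 <= 1/30, i.e. delta <= 1/30/5 = 1/150.
Since 1/150 < 1, this is tighter than 1; take delta = 1/150.
So delta = 1/150 works.

1/150


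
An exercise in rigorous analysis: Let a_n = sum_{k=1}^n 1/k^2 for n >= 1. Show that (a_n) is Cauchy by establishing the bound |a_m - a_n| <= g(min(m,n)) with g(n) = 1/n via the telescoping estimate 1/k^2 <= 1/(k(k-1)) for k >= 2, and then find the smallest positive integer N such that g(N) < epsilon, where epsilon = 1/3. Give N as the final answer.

For m > n >= 1: |a_m - a_n| = sum_{k=n+1}^m 1/k^2.
Use 1/k^2 <= 1/(k(k-1)) = 1/(k-1) - 1/k for k >= 2:
sum_{k=n+1}^m 1/k^2 <= sum_{k=n+1}^m (1/(k-1) - 1/k) = 1/n - 1/m <= 1/n.
By symmetry the same bound holds with n,m swapped, so |a_m - a_n| <= 1/min(m,n) = g(min(m,n)). Since g(n) -> 0, (a_n) is Cauchy.
Now solve g(N) < 1/3: 1/N < 1/3 <=> N > 1/(1/3) = 3.
The smallest integer strictly greater than 3 is N = 4.
Check: g(4) = 1/4 < 1/3; g(3) = 1/3 >= 1/3. So N = 4.

4


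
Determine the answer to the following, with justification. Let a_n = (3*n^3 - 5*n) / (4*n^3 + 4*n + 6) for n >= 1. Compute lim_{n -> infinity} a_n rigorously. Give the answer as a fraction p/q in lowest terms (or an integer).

Divide numerator and denominator by n^3, the highest power:
numerator / n^3 = 3 - 5/n^2
denominator / n^3 = 4 + 4/n^2 + 6/n^3
As n -> infinity, all terms of the form c/n^k (k >= 1) tend to 0.
So numerator / n^3 -> 3 and denominator / n^3 -> 4.
Therefore lim a_n = 3/4.

3/4


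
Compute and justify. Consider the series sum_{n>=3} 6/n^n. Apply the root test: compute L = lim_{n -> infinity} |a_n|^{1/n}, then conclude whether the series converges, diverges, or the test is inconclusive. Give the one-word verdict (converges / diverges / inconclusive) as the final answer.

Let a_n denote the general term. Form |a_n|^(1/n) and simplify:
|a_n|^(1/n) = 6^(1/n)/n
Take the limit as n -> infinity: L = 0.
Since L = 0 < 1, the root test implies convergence.

converges


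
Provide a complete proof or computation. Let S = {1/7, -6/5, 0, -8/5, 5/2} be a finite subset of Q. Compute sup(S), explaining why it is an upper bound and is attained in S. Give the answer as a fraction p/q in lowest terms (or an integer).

S is finite, so sup(S) = max(S).
Sorted decreasing:
5/2, 1/7, 0, -6/5, -8/5
The extremum is 5/2.
For every x in S, x <= 5/2. And 5/2 is in S, so it is attained.
Therefore sup(S) = 5/2.

5/2


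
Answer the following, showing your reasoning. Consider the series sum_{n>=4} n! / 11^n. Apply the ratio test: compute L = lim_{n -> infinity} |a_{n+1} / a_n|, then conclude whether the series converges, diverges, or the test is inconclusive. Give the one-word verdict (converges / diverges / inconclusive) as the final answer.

Let a_n denote the general term. Form the ratio a_{n+1}/a_n and simplify:
a_{n+1}/a_n = n/11 + 1/11
Take the limit as n -> infinity: L = infinity.
Since L = infinity > 1 (or L = infinity), the ratio test implies the series diverges.

diverges


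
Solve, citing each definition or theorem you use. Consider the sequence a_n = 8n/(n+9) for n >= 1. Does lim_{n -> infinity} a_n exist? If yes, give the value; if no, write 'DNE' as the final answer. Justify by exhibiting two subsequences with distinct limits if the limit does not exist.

Examine the behaviour of a_n along subsequences.
Even-n subsequence a_{2k} = 8(2k)/(2k+9) -> 8. Odd-n subsequence a_{2k+1} = 8(2k+1)/(2k+10) -> 8. Both tend to 8, which suggests the limit is 8; verify directly.
|a_n - 8| = |8n - 8(n+9)| / (n+9) = 72/(n+9) < 72/n for every n >= 1.
Given epsilon > 0, choose a positive integer N > 72/epsilon. Then for all n >= N, |a_n - 8| < 72/n <= 72/N < epsilon.
So by the definition of the limit, lim a_n exists and equals 8.

8


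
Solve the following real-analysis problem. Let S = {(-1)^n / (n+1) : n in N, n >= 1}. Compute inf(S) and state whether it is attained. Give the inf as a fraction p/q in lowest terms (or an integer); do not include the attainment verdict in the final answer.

Analysis:
- Values: -1/2, 1/3, -1/4, 1/5, -1/6, ...
- Positive terms (even n): 1/(2+1), 1/(4+1), ... decreasing -> max = 1/3 (n=2).
- Negative terms (odd n): -1/(1+1), -1/(3+1), ... increasing -> min = -1/2 (n=1).
- So sup = 1/3 (attained at n=2); inf = -1/2 (attained at n=1).
Conclusion: inf(S) = -1/2, attained in S.

-1/2


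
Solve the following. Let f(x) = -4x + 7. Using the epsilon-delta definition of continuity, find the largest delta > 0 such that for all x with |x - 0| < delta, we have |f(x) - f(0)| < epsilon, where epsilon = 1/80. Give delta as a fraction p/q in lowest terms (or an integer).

We compute f(0) = -4*(0) + 7 = 7.
|f(x) - f(0)| = |-4x + 7 - (7)| = |-4(x - 0)| = 4|x - 0|.
We need 4|x - 0| < 1/80, i.e. |x - 0| < 1/80 / 4 = 1/320.
So any delta <= 1/320 works. Conversely, if delta > 1/320, then x = 0 + 1/320 satisfies |x - 0| = 1/320 < delta but |f(x) - f(0)| = 4 * 1/320 = 1/80, which is not < 1/80; so no larger delta works.
Hence the largest such delta is 1/320.

1/320


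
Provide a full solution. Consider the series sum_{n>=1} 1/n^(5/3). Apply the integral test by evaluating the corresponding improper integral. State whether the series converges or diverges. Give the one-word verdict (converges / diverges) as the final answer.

Let f(x) = x^(-5/3). Then f is positive, continuous, and decreasing on [1, infinity), so the integral test applies.
Compute the improper integral int_{1}^infinity f(x) dx:
  antiderivative F(x) = -3/(2*x^(2/3)).
  As x -> infinity, F(x) -> 0 (since p = 5/3 > 1).
  So int = F(infinity) - F(1) = 0 - (-3/2) = 3/2.
  Finite, so by the integral test, the series converges.

converges


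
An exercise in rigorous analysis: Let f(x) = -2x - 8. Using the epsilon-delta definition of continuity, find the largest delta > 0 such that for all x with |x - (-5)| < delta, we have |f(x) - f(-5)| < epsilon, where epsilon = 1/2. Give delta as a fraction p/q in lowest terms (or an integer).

We compute f(-5) = -2*(-5) - 8 = 2.
|f(x) - f(-5)| = |-2x - 8 - (2)| = |-2(x - (-5))| = 2|x - (-5)|.
We need 2|x - (-5)| < 1/2, i.e. |x - (-5)| < 1/2 / 2 = 1/4.
So any delta <= 1/4 works. Conversely, if delta > 1/4, then x = -5 + 1/4 satisfies |x - (-5)| = 1/4 < delta but |f(x) - f(-5)| = 2 * 1/4 = 1/2, which is not < 1/2; so no larger delta works.
Hence the largest such delta is 1/4.

1/4


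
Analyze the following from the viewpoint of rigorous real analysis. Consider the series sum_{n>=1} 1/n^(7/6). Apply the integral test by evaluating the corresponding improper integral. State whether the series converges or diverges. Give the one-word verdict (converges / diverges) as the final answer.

Let f(x) = x^(-7/6). Then f is positive, continuous, and decreasing on [1, infinity), so the integral test applies.
Compute the improper integral int_{1}^infinity f(x) dx:
  antiderivative F(x) = -6/x^(1/6).
  As x -> infinity, F(x) -> 0 (since p = 7/6 > 1).
  So int = F(infinity) - F(1) = 0 - (-6) = 6.
  Finite, so by the integral test, the series converges.

converges


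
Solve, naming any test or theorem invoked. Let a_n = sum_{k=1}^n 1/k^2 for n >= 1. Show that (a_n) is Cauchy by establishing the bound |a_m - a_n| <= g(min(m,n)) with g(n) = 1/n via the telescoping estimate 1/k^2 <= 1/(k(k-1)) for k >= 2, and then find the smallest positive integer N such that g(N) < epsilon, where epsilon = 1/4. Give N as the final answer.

For m > n >= 1: |a_m - a_n| = sum_{k=n+1}^m 1/k^2.
Use 1/k^2 <= 1/(k(k-1)) = 1/(k-1) - 1/k for k >= 2:
sum_{k=n+1}^m 1/k^2 <= sum_{k=n+1}^m (1/(k-1) - 1/k) = 1/n - 1/m <= 1/n.
By symmetry the same bound holds with n,m swapped, so |a_m - a_n| <= 1/min(m,n) = g(min(m,n)). Since g(n) -> 0, (a_n) is Cauchy.
Now solve g(N) < 1/4: 1/N < 1/4 <=> N > 1/(1/4) = 4.
The smallest integer strictly greater than 4 is N = 5.
Check: g(5) = 1/5 < 1/4; g(4) = 1/4 >= 1/4. So N = 5.

5


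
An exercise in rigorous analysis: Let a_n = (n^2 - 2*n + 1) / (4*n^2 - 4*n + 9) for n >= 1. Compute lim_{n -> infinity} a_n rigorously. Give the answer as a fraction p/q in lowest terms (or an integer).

Divide numerator and denominator by n^2, the highest power:
numerator / n^2 = 1 - 2/n + n^(-2)
denominator / n^2 = 4 - 4/n + 9/n^2
As n -> infinity, all terms of the form c/n^k (k >= 1) tend to 0.
So numerator / n^2 -> 1 and denominator / n^2 -> 4.
Therefore lim a_n = 1/4.

1/4


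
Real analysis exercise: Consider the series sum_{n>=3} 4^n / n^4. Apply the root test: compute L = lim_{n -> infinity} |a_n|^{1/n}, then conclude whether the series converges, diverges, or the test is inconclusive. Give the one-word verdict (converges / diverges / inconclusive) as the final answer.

Let a_n denote the general term. Form |a_n|^(1/n) and simplify:
|a_n|^(1/n) = 4/n^(4/n)
Take the limit as n -> infinity: L = 4.
Since L = 4 > 1, the root test implies divergence.

diverges


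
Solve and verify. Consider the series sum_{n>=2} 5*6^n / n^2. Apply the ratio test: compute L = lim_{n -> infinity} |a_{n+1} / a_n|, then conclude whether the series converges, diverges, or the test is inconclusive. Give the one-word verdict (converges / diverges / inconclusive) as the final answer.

Let a_n denote the general term. Form the ratio a_{n+1}/a_n and simplify:
a_{n+1}/a_n = 6*n^2/(n + 1)^2
Take the limit as n -> infinity: L = 6.
Since L = 6 > 1 (or L = infinity), the ratio test implies the series diverges.

diverges


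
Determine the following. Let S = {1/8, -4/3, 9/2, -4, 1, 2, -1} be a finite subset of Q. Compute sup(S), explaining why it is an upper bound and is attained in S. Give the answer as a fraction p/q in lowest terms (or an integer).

S is finite, so sup(S) = max(S).
Sorted decreasing:
9/2, 2, 1, 1/8, -1, -4/3, -4
The extremum is 9/2.
For every x in S, x <= 9/2. And 9/2 is in S, so it is attained.
Therefore sup(S) = 9/2.

9/2


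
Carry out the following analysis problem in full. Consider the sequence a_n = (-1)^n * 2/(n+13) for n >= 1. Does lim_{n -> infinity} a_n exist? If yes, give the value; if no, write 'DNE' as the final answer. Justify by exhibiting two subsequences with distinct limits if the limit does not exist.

Examine the behaviour of a_n along subsequences.
Even-n subsequence a_{2k} = 2/(2k+13) -> 0. Odd-n subsequence a_{2k+1} = -2/(2k+14) -> 0. Both tend to 0, which suggests the limit is 0; verify directly.
|a_n - 0| = 2/(n+13) < 2/n for every n >= 1.
Given epsilon > 0, choose a positive integer N > 2/epsilon. Then for all n >= N, |a_n| < 2/n <= 2/N < epsilon.
So by the definition of the limit, lim a_n exists and equals 0.

0


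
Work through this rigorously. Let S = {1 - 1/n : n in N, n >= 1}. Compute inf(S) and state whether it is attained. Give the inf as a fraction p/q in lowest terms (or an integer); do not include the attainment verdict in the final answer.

Analysis:
- Values: 0, 1/2, 2/3, 3/4, ... strictly increasing.
- Minimum is 0 (n=1); inf = 0 (attained).
- 1 - 1/n -> 1 from below; sup = 1, not attained.
Conclusion: inf(S) = 0, attained in S.

0


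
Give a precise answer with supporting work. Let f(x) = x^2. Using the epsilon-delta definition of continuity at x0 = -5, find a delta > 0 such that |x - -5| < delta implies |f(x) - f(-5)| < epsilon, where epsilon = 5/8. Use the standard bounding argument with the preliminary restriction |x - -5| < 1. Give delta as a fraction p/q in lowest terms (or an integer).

Factor: |x^2 - (-5)^2| = |x - -5| * |x + -5|.
Impose |x - -5| < 1 first. Then |x + -5| = |(x - -5) + 2*(-5)| <= |x - -5| + 2*|-5| < 1 + 10 = 11.
So |x^2 - (-5)^2| < delta * 11.
We need delta * 11 <= 5/8, i.e. delta <= 5/8/11 = 5/88.
Since 5/88 < 1, this is tighter than 1; take delta = 5/88.
So delta = 5/88 works.

5/88


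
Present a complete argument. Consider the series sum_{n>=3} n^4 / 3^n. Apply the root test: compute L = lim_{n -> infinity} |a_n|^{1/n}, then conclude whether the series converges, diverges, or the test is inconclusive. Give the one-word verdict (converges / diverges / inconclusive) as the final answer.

Let a_n denote the general term. Form |a_n|^(1/n) and simplify:
|a_n|^(1/n) = n^(4/n)/3
Take the limit as n -> infinity: L = 1/3.
Since L = 1/3 < 1, the root test implies convergence.

converges


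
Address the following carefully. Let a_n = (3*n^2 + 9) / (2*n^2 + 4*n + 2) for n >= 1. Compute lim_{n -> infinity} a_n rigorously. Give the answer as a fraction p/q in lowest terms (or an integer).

Divide numerator and denominator by n^2, the highest power:
numerator / n^2 = 3 + 9/n^2
denominator / n^2 = 2 + 4/n + 2/n^2
As n -> infinity, all terms of the form c/n^k (k >= 1) tend to 0.
So numerator / n^2 -> 3 and denominator / n^2 -> 2.
Therefore lim a_n = 3/2.

3/2


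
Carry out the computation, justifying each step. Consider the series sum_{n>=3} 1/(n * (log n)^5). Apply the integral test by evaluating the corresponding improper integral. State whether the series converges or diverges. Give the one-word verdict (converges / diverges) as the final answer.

Let f(x) = 1/(x*log(x)^5). Then f is positive, continuous, and decreasing on [3, infinity), so the integral test applies.
Compute the improper integral int_{3}^infinity f(x) dx:
  antiderivative F(x) = -1/(4*log(x)^4).
  F(x) -> 0 as x -> infinity.  int = 0 - F(3) = 1/(4*log(3)^4) < infinity. By the integral test, the series converges.

converges


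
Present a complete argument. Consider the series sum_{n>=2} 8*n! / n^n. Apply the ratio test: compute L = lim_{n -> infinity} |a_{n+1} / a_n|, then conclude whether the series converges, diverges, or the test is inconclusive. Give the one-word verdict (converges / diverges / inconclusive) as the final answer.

Let a_n denote the general term. Form the ratio a_{n+1}/a_n and simplify:
a_{n+1}/a_n = (n/(n + 1))^n
Take the limit as n -> infinity: L = exp(-1).
Since L = exp(-1) < 1, the ratio test implies the series converges.

converges


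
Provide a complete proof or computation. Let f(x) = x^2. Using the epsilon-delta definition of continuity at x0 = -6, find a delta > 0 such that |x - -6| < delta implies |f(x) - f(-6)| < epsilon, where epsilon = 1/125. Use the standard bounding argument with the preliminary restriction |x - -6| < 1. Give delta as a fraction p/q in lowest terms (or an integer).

Factor: |x^2 - (-6)^2| = |x - -6| * |x + -6|.
Impose |x - -6| < 1 first. Then |x + -6| = |(x - -6) + 2*(-6)| <= |x - -6| + 2*|-6| < 1 + 12 = 13.
So |x^2 - (-6)^2| < delta * 13.
We need delta * 13 <= 1/125, i.e. delta <= 1/125/13 = 1/1625.
Since 1/1625 < 1, this is tighter than 1; take delta = 1/1625.
So delta = 1/1625 works.

1/1625


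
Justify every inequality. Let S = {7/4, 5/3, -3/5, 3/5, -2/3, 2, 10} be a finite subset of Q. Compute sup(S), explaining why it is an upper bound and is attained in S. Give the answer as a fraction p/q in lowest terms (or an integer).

S is finite, so sup(S) = max(S).
Sorted decreasing:
10, 2, 7/4, 5/3, 3/5, -3/5, -2/3
The extremum is 10.
For every x in S, x <= 10. And 10 is in S, so it is attained.
Therefore sup(S) = 10.

10


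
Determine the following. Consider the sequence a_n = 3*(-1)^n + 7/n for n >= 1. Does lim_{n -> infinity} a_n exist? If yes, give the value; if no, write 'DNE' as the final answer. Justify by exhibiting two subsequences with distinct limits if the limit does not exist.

Examine the behaviour of a_n along subsequences.
a_{2k} = 3 + 7/(2k) -> 3. a_{2k+1} = -3 + 7/(2k+1) -> -3.
Since these two subsequential limits are 3 and -3, distinct, the full sequence cannot converge (a convergent sequence has all subsequences tending to the same limit). So lim a_n does not exist.

DNE


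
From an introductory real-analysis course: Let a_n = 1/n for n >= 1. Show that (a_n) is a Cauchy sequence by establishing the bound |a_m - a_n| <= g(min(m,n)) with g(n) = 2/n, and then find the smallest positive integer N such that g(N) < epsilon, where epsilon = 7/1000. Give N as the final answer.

For any m, n >= 1, by the triangle inequality:
|a_m - a_n| = |1/m - 1/n| <= 1/m + 1/n <= 2/min(m,n).
So g(n) = 2/n bounds the Cauchy difference. Since g(n) -> 0, (a_n) is Cauchy.
Now solve g(N) < 7/1000: 2/N < 7/1000 <=> N > 2 / (7/1000) = 2000/7.
The smallest integer strictly greater than 2000/7 is N = 286.
Check: g(286) = 2/286 = 1/143 < 7/1000; g(285) = 2/285 >= 7/1000. So N = 286.

286


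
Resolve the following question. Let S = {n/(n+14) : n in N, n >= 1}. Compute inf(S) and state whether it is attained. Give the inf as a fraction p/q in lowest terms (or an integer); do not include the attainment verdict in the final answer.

Analysis:
- Values: 1/15, 1/8, 3/17, 2/9, ... strictly increasing.
- Minimum is 1/15 (n=1); inf = 1/15 (attained).
- n/(n+14) = 1 - 14/(n+14) -> 1 from below as n -> infinity, and never equals 1.
- So sup = 1 (not attained).
Conclusion: inf(S) = 1/15, attained in S.

1/15


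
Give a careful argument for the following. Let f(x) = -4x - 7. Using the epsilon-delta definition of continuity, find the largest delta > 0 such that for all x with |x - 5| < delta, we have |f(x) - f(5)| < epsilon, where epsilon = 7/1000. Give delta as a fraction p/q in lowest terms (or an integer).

We compute f(5) = -4*(5) - 7 = -27.
|f(x) - f(5)| = |-4x - 7 - (-27)| = |-4(x - 5)| = 4|x - 5|.
We need 4|x - 5| < 7/1000, i.e. |x - 5| < 7/1000 / 4 = 7/4000.
So any delta <= 7/4000 works. Conversely, if delta > 7/4000, then x = 5 + 7/4000 satisfies |x - 5| = 7/4000 < delta but |f(x) - f(5)| = 4 * 7/4000 = 7/1000, which is not < 7/1000; so no larger delta works.
Hence the largest such delta is 7/4000.

7/4000


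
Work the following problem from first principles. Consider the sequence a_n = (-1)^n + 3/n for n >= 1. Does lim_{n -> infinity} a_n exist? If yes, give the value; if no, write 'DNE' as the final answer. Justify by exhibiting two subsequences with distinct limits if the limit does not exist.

Examine the behaviour of a_n along subsequences.
a_{2k} = 1 + 3/(2k) -> 1. a_{2k+1} = -1 + 3/(2k+1) -> -1.
Since these two subsequential limits are 1 and -1, distinct, the full sequence cannot converge (a convergent sequence has all subsequences tending to the same limit). So lim a_n does not exist.

DNE


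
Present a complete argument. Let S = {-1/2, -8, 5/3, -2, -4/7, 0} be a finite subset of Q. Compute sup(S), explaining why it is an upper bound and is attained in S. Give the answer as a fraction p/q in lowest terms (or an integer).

S is finite, so sup(S) = max(S).
Sorted decreasing:
5/3, 0, -1/2, -4/7, -2, -8
The extremum is 5/3.
For every x in S, x <= 5/3. And 5/3 is in S, so it is attained.
Therefore sup(S) = 5/3.

5/3


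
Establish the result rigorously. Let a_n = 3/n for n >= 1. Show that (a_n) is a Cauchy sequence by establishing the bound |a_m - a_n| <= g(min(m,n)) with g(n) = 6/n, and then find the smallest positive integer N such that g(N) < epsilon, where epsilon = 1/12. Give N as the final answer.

For any m, n >= 1, by the triangle inequality:
|a_m - a_n| = |3/m - 3/n| <= 3*1/m + 3*1/n <= 6/min(m,n).
So g(n) = 6/n bounds the Cauchy difference. Since g(n) -> 0, (a_n) is Cauchy.
Now solve g(N) < 1/12: 6/N < 1/12 <=> N > 6 / (1/12) = 72.
The smallest integer strictly greater than 72 is N = 73.
Check: g(73) = 6/73 = 6/73 < 1/12; g(72) = 1/12 >= 1/12. So N = 73.

73


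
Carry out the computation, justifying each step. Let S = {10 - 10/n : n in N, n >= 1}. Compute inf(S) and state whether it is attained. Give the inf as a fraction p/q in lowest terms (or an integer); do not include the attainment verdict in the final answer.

Analysis:
- Values: 0, 5, 20/3, 15/2, ... strictly increasing.
- Minimum is 0 (n=1); inf = 0 (attained).
- 10 - 10/n -> 10 from below; sup = 10, not attained.
Conclusion: inf(S) = 0, attained in S.

0


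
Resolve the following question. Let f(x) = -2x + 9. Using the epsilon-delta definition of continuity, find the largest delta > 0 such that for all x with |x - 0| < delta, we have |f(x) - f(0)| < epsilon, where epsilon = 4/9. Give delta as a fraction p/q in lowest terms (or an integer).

We compute f(0) = -2*(0) + 9 = 9.
|f(x) - f(0)| = |-2x + 9 - (9)| = |-2(x - 0)| = 2|x - 0|.
We need 2|x - 0| < 4/9, i.e. |x - 0| < 4/9 / 2 = 2/9.
So any delta <= 2/9 works. Conversely, if delta > 2/9, then x = 0 + 2/9 satisfies |x - 0| = 2/9 < delta but |f(x) - f(0)| = 2 * 2/9 = 4/9, which is not < 4/9; so no larger delta works.
Hence the largest such delta is 2/9.

2/9


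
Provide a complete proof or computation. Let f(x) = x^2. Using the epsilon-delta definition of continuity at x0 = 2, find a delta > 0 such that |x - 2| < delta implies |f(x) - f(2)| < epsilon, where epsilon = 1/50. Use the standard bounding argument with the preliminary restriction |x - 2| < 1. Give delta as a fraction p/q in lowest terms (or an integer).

Factor: |x^2 - (2)^2| = |x - 2| * |x + 2|.
Impose |x - 2| < 1 first. Then |x + 2| = |(x - 2) + 2*(2)| <= |x - 2| + 2*|2| < 1 + 4 = 5.
So |x^2 - (2)^2| < delta * 5.
We need delta * 5 <= 1/50, i.e. delta <= 1/50/5 = 1/250.
Since 1/250 < 1, this is tighter than 1; take delta = 1/250.
So delta = 1/250 works.

1/250


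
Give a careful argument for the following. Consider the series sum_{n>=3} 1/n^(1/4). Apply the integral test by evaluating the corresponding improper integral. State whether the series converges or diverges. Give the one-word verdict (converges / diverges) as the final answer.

Let f(x) = x^(-1/4). Then f is positive, continuous, and decreasing on [3, infinity), so the integral test applies.
Compute the improper integral int_{3}^infinity f(x) dx:
  antiderivative F(x) = 4*x^(3/4)/3.
  As x -> infinity, F(x) -> infinity (since p = 1/4 < 1).
  So the integral diverges. By the integral test, the series diverges.

diverges


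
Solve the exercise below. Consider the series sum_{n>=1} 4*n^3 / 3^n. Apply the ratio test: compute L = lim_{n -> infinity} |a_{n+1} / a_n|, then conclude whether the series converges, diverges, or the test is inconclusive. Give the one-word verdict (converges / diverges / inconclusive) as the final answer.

Let a_n denote the general term. Form the ratio a_{n+1}/a_n and simplify:
a_{n+1}/a_n = (n + 1)^3/(3*n^3)
Take the limit as n -> infinity: L = 1/3.
Since L = 1/3 < 1, the ratio test implies the series converges.

converges


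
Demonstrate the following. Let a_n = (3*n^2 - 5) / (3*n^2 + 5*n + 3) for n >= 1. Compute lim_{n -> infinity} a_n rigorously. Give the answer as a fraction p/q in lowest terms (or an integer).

Divide numerator and denominator by n^2, the highest power:
numerator / n^2 = 3 - 5/n^2
denominator / n^2 = 3 + 5/n + 3/n^2
As n -> infinity, all terms of the form c/n^k (k >= 1) tend to 0.
So numerator / n^2 -> 3 and denominator / n^2 -> 3.
Therefore lim a_n = 1.

1


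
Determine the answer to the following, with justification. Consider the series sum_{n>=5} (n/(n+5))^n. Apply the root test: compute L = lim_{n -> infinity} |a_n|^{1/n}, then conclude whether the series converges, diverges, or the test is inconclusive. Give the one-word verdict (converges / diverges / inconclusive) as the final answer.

Let a_n denote the general term. Form |a_n|^(1/n) and simplify:
|a_n|^(1/n) = n/(n + 5)
Take the limit as n -> infinity: L = 1.
Since L = 1, the root test is inconclusive. (In fact a_n = (n/(n+5))^n -> e^(-5) != 0, so the nth-term test shows divergence; but the root test itself gives no conclusion.)

inconclusive


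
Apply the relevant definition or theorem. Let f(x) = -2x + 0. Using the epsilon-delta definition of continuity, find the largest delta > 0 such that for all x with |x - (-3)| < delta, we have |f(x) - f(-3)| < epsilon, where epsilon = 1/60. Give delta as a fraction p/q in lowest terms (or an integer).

We compute f(-3) = -2*(-3) + 0 = 6.
|f(x) - f(-3)| = |-2x + 0 - (6)| = |-2(x - (-3))| = 2|x - (-3)|.
We need 2|x - (-3)| < 1/60, i.e. |x - (-3)| < 1/60 / 2 = 1/120.
So any delta <= 1/120 works. Conversely, if delta > 1/120, then x = -3 + 1/120 satisfies |x - (-3)| = 1/120 < delta but |f(x) - f(-3)| = 2 * 1/120 = 1/60, which is not < 1/60; so no larger delta works.
Hence the largest such delta is 1/120.

1/120


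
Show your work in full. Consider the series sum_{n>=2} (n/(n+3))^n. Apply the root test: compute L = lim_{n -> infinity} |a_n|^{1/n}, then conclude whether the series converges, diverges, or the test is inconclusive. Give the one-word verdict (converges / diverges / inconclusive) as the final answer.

Let a_n denote the general term. Form |a_n|^(1/n) and simplify:
|a_n|^(1/n) = n/(n + 3)
Take the limit as n -> infinity: L = 1.
Since L = 1, the root test is inconclusive. (In fact a_n = (n/(n+3))^n -> e^(-3) != 0, so the nth-term test shows divergence; but the root test itself gives no conclusion.)

inconclusive


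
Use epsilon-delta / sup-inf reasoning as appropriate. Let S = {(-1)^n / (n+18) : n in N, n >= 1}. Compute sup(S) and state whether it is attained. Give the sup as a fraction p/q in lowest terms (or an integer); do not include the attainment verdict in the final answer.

Analysis:
- Values: -1/19, 1/20, -1/21, 1/22, -1/23, ...
- Positive terms (even n): 1/(2+18), 1/(4+18), ... decreasing -> max = 1/20 (n=2).
- Negative terms (odd n): -1/(1+18), -1/(3+18), ... increasing -> min = -1/19 (n=1).
- So sup = 1/20 (attained at n=2); inf = -1/19 (attained at n=1).
Conclusion: sup(S) = 1/20, attained in S.

1/20


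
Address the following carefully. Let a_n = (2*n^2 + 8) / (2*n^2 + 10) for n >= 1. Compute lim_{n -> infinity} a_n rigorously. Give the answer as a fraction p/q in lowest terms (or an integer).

Divide numerator and denominator by n^2, the highest power:
numerator / n^2 = 2 + 8/n^2
denominator / n^2 = 2 + 10/n^2
As n -> infinity, all terms of the form c/n^k (k >= 1) tend to 0.
So numerator / n^2 -> 2 and denominator / n^2 -> 2.
Therefore lim a_n = 1.

1


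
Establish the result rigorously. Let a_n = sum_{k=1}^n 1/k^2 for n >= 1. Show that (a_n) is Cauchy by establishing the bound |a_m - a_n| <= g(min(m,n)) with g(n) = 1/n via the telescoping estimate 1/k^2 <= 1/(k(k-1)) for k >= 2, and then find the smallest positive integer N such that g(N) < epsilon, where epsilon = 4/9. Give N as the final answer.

For m > n >= 1: |a_m - a_n| = sum_{k=n+1}^m 1/k^2.
Use 1/k^2 <= 1/(k(k-1)) = 1/(k-1) - 1/k for k >= 2:
sum_{k=n+1}^m 1/k^2 <= sum_{k=n+1}^m (1/(k-1) - 1/k) = 1/n - 1/m <= 1/n.
By symmetry the same bound holds with n,m swapped, so |a_m - a_n| <= 1/min(m,n) = g(min(m,n)). Since g(n) -> 0, (a_n) is Cauchy.
Now solve g(N) < 4/9: 1/N < 4/9 <=> N > 1/(4/9) = 9/4.
The smallest integer strictly greater than 9/4 is N = 3.
Check: g(3) = 1/3 < 4/9; g(2) = 1/2 >= 4/9. So N = 3.

3


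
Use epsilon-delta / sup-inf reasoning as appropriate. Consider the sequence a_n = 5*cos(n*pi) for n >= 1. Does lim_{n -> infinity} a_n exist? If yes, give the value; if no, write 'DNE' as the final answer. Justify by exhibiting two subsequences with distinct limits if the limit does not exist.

Examine the behaviour of a_n along subsequences.
cos(n*pi) = (-1)^n, so a_n = 5*(-1)^n. a_{2k} = 5 -> 5. a_{2k+1} = -5 -> -5.
Since these two subsequential limits are 5 and -5, distinct, the full sequence cannot converge (a convergent sequence has all subsequences tending to the same limit). So lim a_n does not exist.

DNE


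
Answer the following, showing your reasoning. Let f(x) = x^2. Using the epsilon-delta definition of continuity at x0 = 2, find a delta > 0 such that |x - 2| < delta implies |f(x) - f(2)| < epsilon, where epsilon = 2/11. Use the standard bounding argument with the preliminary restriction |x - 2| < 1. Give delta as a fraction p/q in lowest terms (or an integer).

Factor: |x^2 - (2)^2| = |x - 2| * |x + 2|.
Impose |x - 2| < 1 first. Then |x + 2| = |(x - 2) + 2*(2)| <= |x - 2| + 2*|2| < 1 + 4 = 5.
So |x^2 - (2)^2| < delta * 5.
We need delta * 5 <= 2/11, i.e. delta <= 2/11/5 = 2/55.
Since 2/55 < 1, this is tighter than 1; take delta = 2/55.
So delta = 2/55 works.

2/55


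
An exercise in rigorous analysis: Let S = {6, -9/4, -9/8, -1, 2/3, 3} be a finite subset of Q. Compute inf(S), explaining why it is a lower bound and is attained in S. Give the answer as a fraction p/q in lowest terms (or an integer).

S is finite, so inf(S) = min(S).
Sorted increasing:
-9/4, -9/8, -1, 2/3, 3, 6
The extremum is -9/4.
For every x in S, x >= -9/4. And -9/4 is in S, so it is attained.
Therefore inf(S) = -9/4.

-9/4


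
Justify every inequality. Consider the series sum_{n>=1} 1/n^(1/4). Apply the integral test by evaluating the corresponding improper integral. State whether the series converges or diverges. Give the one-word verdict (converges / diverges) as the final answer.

Let f(x) = x^(-1/4). Then f is positive, continuous, and decreasing on [1, infinity), so the integral test applies.
Compute the improper integral int_{1}^infinity f(x) dx:
  antiderivative F(x) = 4*x^(3/4)/3.
  As x -> infinity, F(x) -> infinity (since p = 1/4 < 1).
  So the integral diverges. By the integral test, the series diverges.

diverges


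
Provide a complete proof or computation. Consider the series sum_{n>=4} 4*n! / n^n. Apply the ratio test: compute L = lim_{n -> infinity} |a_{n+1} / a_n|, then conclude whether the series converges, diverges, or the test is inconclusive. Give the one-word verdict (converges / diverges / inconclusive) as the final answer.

Let a_n denote the general term. Form the ratio a_{n+1}/a_n and simplify:
a_{n+1}/a_n = (n/(n + 1))^n
Take the limit as n -> infinity: L = exp(-1).
Since L = exp(-1) < 1, the ratio test implies the series converges.

converges


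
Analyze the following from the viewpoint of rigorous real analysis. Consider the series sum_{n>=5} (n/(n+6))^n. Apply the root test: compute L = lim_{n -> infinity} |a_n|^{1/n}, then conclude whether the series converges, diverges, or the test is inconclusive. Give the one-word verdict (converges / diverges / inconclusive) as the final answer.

Let a_n denote the general term. Form |a_n|^(1/n) and simplify:
|a_n|^(1/n) = n/(n + 6)
Take the limit as n -> infinity: L = 1.
Since L = 1, the root test is inconclusive. (In fact a_n = (n/(n+6))^n -> e^(-6) != 0, so the nth-term test shows divergence; but the root test itself gives no conclusion.)

inconclusive


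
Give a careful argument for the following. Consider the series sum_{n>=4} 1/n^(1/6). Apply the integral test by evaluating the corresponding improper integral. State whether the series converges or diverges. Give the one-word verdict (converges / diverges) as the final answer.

Let f(x) = x^(-1/6). Then f is positive, continuous, and decreasing on [4, infinity), so the integral test applies.
Compute the improper integral int_{4}^infinity f(x) dx:
  antiderivative F(x) = 6*x^(5/6)/5.
  As x -> infinity, F(x) -> infinity (since p = 1/6 < 1).
  So the integral diverges. By the integral test, the series diverges.

diverges


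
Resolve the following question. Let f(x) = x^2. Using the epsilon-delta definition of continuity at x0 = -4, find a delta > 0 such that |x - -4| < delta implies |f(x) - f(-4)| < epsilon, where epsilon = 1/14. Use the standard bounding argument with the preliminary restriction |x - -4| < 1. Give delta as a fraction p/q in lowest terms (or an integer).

Factor: |x^2 - (-4)^2| = |x - -4| * |x + -4|.
Impose |x - -4| < 1 first. Then |x + -4| = |(x - -4) + 2*(-4)| <= |x - -4| + 2*|-4| < 1 + 8 = 9.
So |x^2 - (-4)^2| < delta * 9.
We need delta * 9 <= 1/14, i.e. delta <= 1/14/9 = 1/126.
Since 1/126 < 1, this is tighter than 1; take delta = 1/126.
So delta = 1/126 works.

1/126


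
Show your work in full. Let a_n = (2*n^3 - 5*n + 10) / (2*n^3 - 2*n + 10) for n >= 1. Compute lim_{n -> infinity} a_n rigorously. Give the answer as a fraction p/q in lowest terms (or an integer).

Divide numerator and denominator by n^3, the highest power:
numerator / n^3 = 2 - 5/n^2 + 10/n^3
denominator / n^3 = 2 - 2/n^2 + 10/n^3
As n -> infinity, all terms of the form c/n^k (k >= 1) tend to 0.
So numerator / n^3 -> 2 and denominator / n^3 -> 2.
Therefore lim a_n = 1.

1


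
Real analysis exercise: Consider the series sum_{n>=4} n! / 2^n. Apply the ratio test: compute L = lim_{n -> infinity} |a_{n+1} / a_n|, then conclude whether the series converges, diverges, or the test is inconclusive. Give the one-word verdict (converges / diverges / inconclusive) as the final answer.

Let a_n denote the general term. Form the ratio a_{n+1}/a_n and simplify:
a_{n+1}/a_n = n/2 + 1/2
Take the limit as n -> infinity: L = infinity.
Since L = infinity > 1 (or L = infinity), the ratio test implies the series diverges.

diverges


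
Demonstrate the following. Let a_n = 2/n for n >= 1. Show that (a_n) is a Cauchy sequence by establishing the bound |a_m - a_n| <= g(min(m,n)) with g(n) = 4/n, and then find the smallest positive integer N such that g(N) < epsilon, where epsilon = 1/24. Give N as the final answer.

For any m, n >= 1, by the triangle inequality:
|a_m - a_n| = |2/m - 2/n| <= 2*1/m + 2*1/n <= 4/min(m,n).
So g(n) = 4/n bounds the Cauchy difference. Since g(n) -> 0, (a_n) is Cauchy.
Now solve g(N) < 1/24: 4/N < 1/24 <=> N > 4 / (1/24) = 96.
The smallest integer strictly greater than 96 is N = 97.
Check: g(97) = 4/97 = 4/97 < 1/24; g(96) = 1/24 >= 1/24. So N = 97.

97


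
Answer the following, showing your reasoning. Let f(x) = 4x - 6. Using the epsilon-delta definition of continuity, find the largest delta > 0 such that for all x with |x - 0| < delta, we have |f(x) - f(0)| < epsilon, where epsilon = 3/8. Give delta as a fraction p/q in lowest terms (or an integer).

We compute f(0) = 4*(0) - 6 = -6.
|f(x) - f(0)| = |4x - 6 - (-6)| = |4(x - 0)| = 4|x - 0|.
We need 4|x - 0| < 3/8, i.e. |x - 0| < 3/8 / 4 = 3/32.
So any delta <= 3/32 works. Conversely, if delta > 3/32, then x = 0 + 3/32 satisfies |x - 0| = 3/32 < delta but |f(x) - f(0)| = 4 * 3/32 = 3/8, which is not < 3/8; so no larger delta works.
Hence the largest such delta is 3/32.

3/32


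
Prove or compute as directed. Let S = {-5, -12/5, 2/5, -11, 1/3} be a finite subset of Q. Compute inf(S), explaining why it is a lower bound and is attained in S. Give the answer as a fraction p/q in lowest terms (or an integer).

S is finite, so inf(S) = min(S).
Sorted increasing:
-11, -5, -12/5, 1/3, 2/5
The extremum is -11.
For every x in S, x >= -11. And -11 is in S, so it is attained.
Therefore inf(S) = -11.

-11


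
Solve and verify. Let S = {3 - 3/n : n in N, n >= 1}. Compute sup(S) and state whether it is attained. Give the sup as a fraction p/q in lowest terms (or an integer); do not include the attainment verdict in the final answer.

Analysis:
- Values: 0, 3/2, 2, 9/4, ... strictly increasing.
- Minimum is 0 (n=1); inf = 0 (attained).
- 3 - 3/n -> 3 from below; sup = 3, not attained.
Conclusion: sup(S) = 3, not attained in S.

3


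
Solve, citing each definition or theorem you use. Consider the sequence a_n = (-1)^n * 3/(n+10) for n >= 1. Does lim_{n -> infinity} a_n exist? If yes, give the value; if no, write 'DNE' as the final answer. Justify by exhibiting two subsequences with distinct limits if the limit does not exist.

Examine the behaviour of a_n along subsequences.
Even-n subsequence a_{2k} = 3/(2k+10) -> 0. Odd-n subsequence a_{2k+1} = -3/(2k+11) -> 0. Both tend to 0, which suggests the limit is 0; verify directly.
|a_n - 0| = 3/(n+10) < 3/n for every n >= 1.
Given epsilon > 0, choose a positive integer N > 3/epsilon. Then for all n >= N, |a_n| < 3/n <= 3/N < epsilon.
So by the definition of the limit, lim a_n exists and equals 0.

0


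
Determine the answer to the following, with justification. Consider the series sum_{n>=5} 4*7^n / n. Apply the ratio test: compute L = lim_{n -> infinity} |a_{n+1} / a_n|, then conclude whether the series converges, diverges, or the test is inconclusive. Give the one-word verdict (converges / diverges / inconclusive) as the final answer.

Let a_n denote the general term. Form the ratio a_{n+1}/a_n and simplify:
a_{n+1}/a_n = 7*n/(n + 1)
Take the limit as n -> infinity: L = 7.
Since L = 7 > 1 (or L = infinity), the ratio test implies the series diverges.

diverges


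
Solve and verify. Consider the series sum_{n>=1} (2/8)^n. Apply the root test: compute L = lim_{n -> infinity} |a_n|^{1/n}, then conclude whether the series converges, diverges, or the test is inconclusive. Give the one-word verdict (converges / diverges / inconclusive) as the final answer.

Let a_n denote the general term. Form |a_n|^(1/n) and simplify:
|a_n|^(1/n) = 1/4
Take the limit as n -> infinity: L = 1/4.
Since L = 1/4 < 1, the root test implies convergence.

converges


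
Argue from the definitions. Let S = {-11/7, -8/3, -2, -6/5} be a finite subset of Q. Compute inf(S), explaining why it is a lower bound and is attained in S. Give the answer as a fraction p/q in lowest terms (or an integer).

S is finite, so inf(S) = min(S).
Sorted increasing:
-8/3, -2, -11/7, -6/5
The extremum is -8/3.
For every x in S, x >= -8/3. And -8/3 is in S, so it is attained.
Therefore inf(S) = -8/3.

-8/3


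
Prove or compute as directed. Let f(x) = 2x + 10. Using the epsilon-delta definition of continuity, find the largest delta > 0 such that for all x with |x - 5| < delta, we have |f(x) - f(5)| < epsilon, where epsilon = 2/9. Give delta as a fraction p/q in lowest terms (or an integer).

We compute f(5) = 2*(5) + 10 = 20.
|f(x) - f(5)| = |2x + 10 - (20)| = |2(x - 5)| = 2|x - 5|.
We need 2|x - 5| < 2/9, i.e. |x - 5| < 2/9 / 2 = 1/9.
So any delta <= 1/9 works. Conversely, if delta > 1/9, then x = 5 + 1/9 satisfies |x - 5| = 1/9 < delta but |f(x) - f(5)| = 2 * 1/9 = 2/9, which is not < 2/9; so no larger delta works.
Hence the largest such delta is 1/9.

1/9


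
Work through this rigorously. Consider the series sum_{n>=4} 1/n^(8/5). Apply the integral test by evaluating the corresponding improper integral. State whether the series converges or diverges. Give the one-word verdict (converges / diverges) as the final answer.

Let f(x) = x^(-8/5). Then f is positive, continuous, and decreasing on [4, infinity), so the integral test applies.
Compute the improper integral int_{4}^infinity f(x) dx:
  antiderivative F(x) = -5/(3*x^(3/5)).
  As x -> infinity, F(x) -> 0 (since p = 8/5 > 1).
  So int = F(infinity) - F(4) = 0 - (-5*2^(4/5)/12) = 5*2^(4/5)/12.
  Finite, so by the integral test, the series converges.

converges


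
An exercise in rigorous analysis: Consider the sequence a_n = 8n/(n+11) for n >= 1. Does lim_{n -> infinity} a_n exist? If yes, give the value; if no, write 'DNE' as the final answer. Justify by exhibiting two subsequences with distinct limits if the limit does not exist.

Examine the behaviour of a_n along subsequences.
Even-n subsequence a_{2k} = 8(2k)/(2k+11) -> 8. Odd-n subsequence a_{2k+1} = 8(2k+1)/(2k+12) -> 8. Both tend to 8, which suggests the limit is 8; verify directly.
|a_n - 8| = |8n - 8(n+11)| / (n+11) = 88/(n+11) < 88/n for every n >= 1.
Given epsilon > 0, choose a positive integer N > 88/epsilon. Then for all n >= N, |a_n - 8| < 88/n <= 88/N < epsilon.
So by the definition of the limit, lim a_n exists and equals 8.

8
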